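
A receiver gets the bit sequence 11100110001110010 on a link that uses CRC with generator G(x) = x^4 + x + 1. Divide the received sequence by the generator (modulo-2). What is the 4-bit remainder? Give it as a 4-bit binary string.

1000

Modulo-2 division of 11100110001110010 by 10011:
  pos 0: 11100 XOR 10011 = 01111
  pos 1: 11111 XOR 10011 = 01100
  pos 2: 11001 XOR 10011 = 01010
  pos 3: 10100 XOR 10011 = 00111
  pos 5: 11100 XOR 10011 = 01111
  pos 6: 11111 XOR 10011 = 01100
  pos 7: 11001 XOR 10011 = 01010
  pos 8: 10101 XOR 10011 = 00110
  pos 10: 11000 XOR 10011 = 01011
  pos 11: 10111 XOR 10011 = 00100
Remainder = 1000 (nonzero — an error is detected).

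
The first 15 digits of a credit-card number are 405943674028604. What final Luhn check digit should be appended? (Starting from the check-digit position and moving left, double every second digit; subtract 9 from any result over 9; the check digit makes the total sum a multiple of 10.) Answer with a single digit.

0

Partial digits right→left: 4 0 6 8 2 0 4 7 6 3 4 9 5 0 4
Double every second digit counting from the check-digit position (so the 1st, 3rd, 5th, ... of the partial from the right).
  doubled (with −9 where >9): 8 3 4 8 3 8 1 8 → sum 43
  kept as-is: 0 8 0 7 3 9 0 → sum 27
Total = 43 + 27 = 70.
Check digit = (10 − (70 mod 10)) mod 10 = 0.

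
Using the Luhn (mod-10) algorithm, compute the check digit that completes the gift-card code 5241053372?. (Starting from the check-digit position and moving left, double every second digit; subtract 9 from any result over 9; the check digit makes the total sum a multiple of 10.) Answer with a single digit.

4

Partial digits right→left: 2 7 3 3 5 0 1 4 2 5
Double every second digit counting from the check-digit position (so the 1st, 3rd, 5th, ... of the partial from the right).
  doubled (with −9 where >9): 4 6 1 2 4 → sum 17
  kept as-is: 7 3 0 4 5 → sum 19
Total = 17 + 19 = 36.
Check digit = (10 − (36 mod 10)) mod 10 = 4.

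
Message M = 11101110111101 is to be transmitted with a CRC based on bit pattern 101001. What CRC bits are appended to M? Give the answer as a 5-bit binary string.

Append 5 zeros: 1110111011110100000. Divide by 101001 (XOR where the leading bit is 1):
  pos 0: 111011 XOR 101001 = 010010
  pos 1: 100101 XOR 101001 = 001100
  pos 3: 110001 XOR 101001 = 011000
  pos 4: 110001 XOR 101001 = 011000
  pos 5: 110001 XOR 101001 = 011000
  pos 6: 110001 XOR 101001 = 011000
  pos 7: 110000 XOR 101001 = 011001
  pos 8: 110011 XOR 101001 = 011010
  pos 9: 110100 XOR 101001 = 011101
  pos 10: 111010 XOR 101001 = 010011
  pos 11: 100110 XOR 101001 = 001111
  pos 13: 111100 XOR 101001 = 010101
Remainder (last 5 bits) = 10101. This is the CRC / FCS.

10101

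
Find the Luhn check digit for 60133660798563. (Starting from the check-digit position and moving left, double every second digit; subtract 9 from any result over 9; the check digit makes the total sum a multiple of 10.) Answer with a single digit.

Partial digits right→left: 3 6 5 8 9 7 0 6 6 3 3 1 0 6
Double every second digit counting from the check-digit position (so the 1st, 3rd, 5th, ... of the partial from the right).
  doubled (with −9 where >9): 6 1 9 0 3 6 0 → sum 25
  kept as-is: 6 8 7 6 3 1 6 → sum 37
Total = 25 + 37 = 62.
Check digit = (10 − (62 mod 10)) mod 10 = 8.

8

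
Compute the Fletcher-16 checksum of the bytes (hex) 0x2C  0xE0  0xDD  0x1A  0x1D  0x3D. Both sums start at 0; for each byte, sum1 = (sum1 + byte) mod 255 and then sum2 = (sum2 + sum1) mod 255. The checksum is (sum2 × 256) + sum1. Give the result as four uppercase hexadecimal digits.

Running sums (mod 255):
  after byte 0 (0x2C): sum1=44, sum2=44
  after byte 1 (0xE0): sum1=13, sum2=57
  after byte 2 (0xDD): sum1=234, sum2=36
  after byte 3 (0x1A): sum1=5, sum2=41
  after byte 4 (0x1D): sum1=34, sum2=75
  after byte 5 (0x3D): sum1=95, sum2=170
Checksum = sum2·256 + sum1 = 170·256 + 95 = 43615 = 0xAA5F.

AA5F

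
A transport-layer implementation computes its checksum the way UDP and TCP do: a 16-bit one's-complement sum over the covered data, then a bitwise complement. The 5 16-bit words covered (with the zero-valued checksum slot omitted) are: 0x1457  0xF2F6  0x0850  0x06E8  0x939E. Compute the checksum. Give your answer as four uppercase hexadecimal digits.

One's-complement addition (fold any carry out of bit 15 back into bit 0):
  0x1457 + 0xF2F6 = 0x1074D → wrap carry → 0x074E
  0x074E + 0x0850 = 0x00F9E
  0x0F9E + 0x06E8 = 0x01686
  0x1686 + 0x939E = 0x0AA24
One's-complement sum = 0xAA24.
Checksum = ~0xAA24 & 0xFFFF = 0x55DB.

55DB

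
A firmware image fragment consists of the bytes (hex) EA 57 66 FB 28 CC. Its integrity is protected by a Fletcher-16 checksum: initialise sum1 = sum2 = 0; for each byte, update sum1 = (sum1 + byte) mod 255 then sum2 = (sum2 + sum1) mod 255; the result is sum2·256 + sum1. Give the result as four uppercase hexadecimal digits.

E099

Running sums (mod 255):
  after byte 0 (EA): sum1=234, sum2=234
  after byte 1 (57): sum1=66, sum2=45
  after byte 2 (66): sum1=168, sum2=213
  after byte 3 (FB): sum1=164, sum2=122
  after byte 4 (28): sum1=204, sum2=71
  after byte 5 (CC): sum1=153, sum2=224
Checksum = sum2·256 + sum1 = 224·256 + 153 = 57497 = 0xE099.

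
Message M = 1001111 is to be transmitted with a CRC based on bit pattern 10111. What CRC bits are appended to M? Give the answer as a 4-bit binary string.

Append 4 zeros: 10011110000. Divide by 10111 (XOR where the leading bit is 1):
  pos 0: 10011 XOR 10111 = 00100
  pos 2: 10011 XOR 10111 = 00100
  pos 4: 10000 XOR 10111 = 00111
  pos 6: 11100 XOR 10111 = 01011
Remainder (last 4 bits) = 1011. This is the CRC / FCS.

1011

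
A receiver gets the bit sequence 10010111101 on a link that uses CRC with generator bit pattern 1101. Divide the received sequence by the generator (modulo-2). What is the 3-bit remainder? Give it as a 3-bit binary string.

000

Modulo-2 division of 10010111101 by 1101:
  pos 0: 1001 XOR 1101 = 0100
  pos 1: 1000 XOR 1101 = 0101
  pos 2: 1011 XOR 1101 = 0110
  pos 3: 1101 XOR 1101 = 0000
  pos 7: 1101 XOR 1101 = 0000
Remainder = 000 (zero — the frame passes the CRC check).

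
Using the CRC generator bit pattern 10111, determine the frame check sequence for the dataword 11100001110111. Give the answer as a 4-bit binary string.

Append 4 zeros: 111000011101110000. Divide by 10111 (XOR where the leading bit is 1):
  pos 0: 11100 XOR 10111 = 01011
  pos 1: 10110 XOR 10111 = 00001
  pos 5: 10111 XOR 10111 = 00000
  pos 11: 11100 XOR 10111 = 01011
  pos 12: 10110 XOR 10111 = 00001
Remainder (last 4 bits) = 0010. This is the CRC / FCS.

0010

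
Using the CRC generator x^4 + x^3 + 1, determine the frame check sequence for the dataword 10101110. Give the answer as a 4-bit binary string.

1011

Append 4 zeros: 101011100000. Divide by 11001 (XOR where the leading bit is 1):
  pos 0: 10101 XOR 11001 = 01100
  pos 1: 11001 XOR 11001 = 00000
  pos 6: 10000 XOR 11001 = 01001
  pos 7: 10010 XOR 11001 = 01011
Remainder (last 4 bits) = 1011. This is the CRC / FCS.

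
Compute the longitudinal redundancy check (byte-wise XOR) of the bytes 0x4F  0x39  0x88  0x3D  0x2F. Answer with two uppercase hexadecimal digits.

EC

XOR the bytes together:
  start with 0x4F
  0x4F ⊕ 0x39 = 0x76
  0x76 ⊕ 0x88 = 0xFE
  0xFE ⊕ 0x3D = 0xC3
  0xC3 ⊕ 0x2F = 0xEC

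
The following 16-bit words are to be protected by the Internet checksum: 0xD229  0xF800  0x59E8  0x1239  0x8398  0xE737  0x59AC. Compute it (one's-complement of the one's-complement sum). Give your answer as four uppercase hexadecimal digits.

One's-complement addition (fold any carry out of bit 15 back into bit 0):
  0xD229 + 0xF800 = 0x1CA29 → wrap carry → 0xCA2A
  0xCA2A + 0x59E8 = 0x12412 → wrap carry → 0x2413
  0x2413 + 0x1239 = 0x0364C
  0x364C + 0x8398 = 0x0B9E4
  0xB9E4 + 0xE737 = 0x1A11B → wrap carry → 0xA11C
  0xA11C + 0x59AC = 0x0FAC8
One's-complement sum = 0xFAC8.
Checksum = ~0xFAC8 & 0xFFFF = 0x0537.

0537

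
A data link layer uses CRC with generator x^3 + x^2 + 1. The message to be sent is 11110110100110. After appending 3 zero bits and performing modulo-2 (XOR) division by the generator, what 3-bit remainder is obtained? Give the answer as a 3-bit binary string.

Append 3 zeros: 11110110100110000. Divide by 1101 (XOR where the leading bit is 1):
  pos 0: 1111 XOR 1101 = 0010
  pos 2: 1001 XOR 1101 = 0100
  pos 3: 1001 XOR 1101 = 0100
  pos 4: 1000 XOR 1101 = 0101
  pos 5: 1011 XOR 1101 = 0110
  pos 6: 1100 XOR 1101 = 0001
  pos 9: 1011 XOR 1101 = 0110
  pos 10: 1100 XOR 1101 = 0001
  pos 13: 1000 XOR 1101 = 0101
Remainder (last 3 bits) = 101. This is the CRC / FCS.

101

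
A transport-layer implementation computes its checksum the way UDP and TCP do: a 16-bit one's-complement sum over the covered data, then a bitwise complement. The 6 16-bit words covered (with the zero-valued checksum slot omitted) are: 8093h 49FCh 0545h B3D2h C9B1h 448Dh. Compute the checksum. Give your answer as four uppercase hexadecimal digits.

One's-complement addition (fold any carry out of bit 15 back into bit 0):
  0x8093 + 0x49FC = 0x0CA8F
  0xCA8F + 0x0545 = 0x0CFD4
  0xCFD4 + 0xB3D2 = 0x183A6 → wrap carry → 0x83A7
  0x83A7 + 0xC9B1 = 0x14D58 → wrap carry → 0x4D59
  0x4D59 + 0x448D = 0x091E6
One's-complement sum = 0x91E6.
Checksum = ~0x91E6 & 0xFFFF = 0x6E19.

6E19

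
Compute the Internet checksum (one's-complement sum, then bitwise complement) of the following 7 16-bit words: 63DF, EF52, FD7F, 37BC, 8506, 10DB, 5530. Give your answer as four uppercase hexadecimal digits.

One's-complement addition (fold any carry out of bit 15 back into bit 0):
  0x63DF + 0xEF52 = 0x15331 → wrap carry → 0x5332
  0x5332 + 0xFD7F = 0x150B1 → wrap carry → 0x50B2
  0x50B2 + 0x37BC = 0x0886E
  0x886E + 0x8506 = 0x10D74 → wrap carry → 0x0D75
  0x0D75 + 0x10DB = 0x01E50
  0x1E50 + 0x5530 = 0x07380
One's-complement sum = 0x7380.
Checksum = ~0x7380 & 0xFFFF = 0x8C7F.

8C7F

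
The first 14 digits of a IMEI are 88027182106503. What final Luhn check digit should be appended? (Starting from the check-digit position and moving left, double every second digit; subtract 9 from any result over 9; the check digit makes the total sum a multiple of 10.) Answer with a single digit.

Partial digits right→left: 3 0 5 6 0 1 2 8 1 7 2 0 8 8
Double every second digit counting from the check-digit position (so the 1st, 3rd, 5th, ... of the partial from the right).
  doubled (with −9 where >9): 6 1 0 4 2 4 7 → sum 24
  kept as-is: 0 6 1 8 7 0 8 → sum 30
Total = 24 + 30 = 54.
Check digit = (10 − (54 mod 10)) mod 10 = 6.

6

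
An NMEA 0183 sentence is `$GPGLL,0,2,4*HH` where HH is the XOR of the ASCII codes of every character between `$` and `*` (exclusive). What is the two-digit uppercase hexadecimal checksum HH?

XOR the ASCII codes of the payload characters:
  'G' = 0x47 → acc = 0x47
  'P' = 0x50 → acc = 0x17
  'G' = 0x47 → acc = 0x50
  'L' = 0x4C → acc = 0x1C
  'L' = 0x4C → acc = 0x50
  ',' = 0x2C → acc = 0x7C
  '0' = 0x30 → acc = 0x4C
  ',' = 0x2C → acc = 0x60
  '2' = 0x32 → acc = 0x52
  ',' = 0x2C → acc = 0x7E
  '4' = 0x34 → acc = 0x4A
Checksum = 0x4A.

4A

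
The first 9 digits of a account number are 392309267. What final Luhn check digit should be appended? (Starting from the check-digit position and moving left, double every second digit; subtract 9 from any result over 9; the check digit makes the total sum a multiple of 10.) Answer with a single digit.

Partial digits right→left: 7 6 2 9 0 3 2 9 3
Double every second digit counting from the check-digit position (so the 1st, 3rd, 5th, ... of the partial from the right).
  doubled (with −9 where >9): 5 4 0 4 6 → sum 19
  kept as-is: 6 9 3 9 → sum 27
Total = 19 + 27 = 46.
Check digit = (10 − (46 mod 10)) mod 10 = 4.

4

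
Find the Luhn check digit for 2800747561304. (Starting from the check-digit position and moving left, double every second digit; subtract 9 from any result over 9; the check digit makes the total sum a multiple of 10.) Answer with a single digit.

Partial digits right→left: 4 0 3 1 6 5 7 4 7 0 0 8 2
Double every second digit counting from the check-digit position (so the 1st, 3rd, 5th, ... of the partial from the right).
  doubled (with −9 where >9): 8 6 3 5 5 0 4 → sum 31
  kept as-is: 0 1 5 4 0 8 → sum 18
Total = 31 + 18 = 49.
Check digit = (10 − (49 mod 10)) mod 10 = 1.

1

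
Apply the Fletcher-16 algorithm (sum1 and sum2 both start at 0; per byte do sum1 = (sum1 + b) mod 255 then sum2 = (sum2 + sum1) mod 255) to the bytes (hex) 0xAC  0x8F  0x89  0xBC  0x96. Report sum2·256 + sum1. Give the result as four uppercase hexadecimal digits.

Running sums (mod 255):
  after byte 0 (0xAC): sum1=172, sum2=172
  after byte 1 (0x8F): sum1=60, sum2=232
  after byte 2 (0x89): sum1=197, sum2=174
  after byte 3 (0xBC): sum1=130, sum2=49
  after byte 4 (0x96): sum1=25, sum2=74
Checksum = sum2·256 + sum1 = 74·256 + 25 = 18969 = 0x4A19.

4A19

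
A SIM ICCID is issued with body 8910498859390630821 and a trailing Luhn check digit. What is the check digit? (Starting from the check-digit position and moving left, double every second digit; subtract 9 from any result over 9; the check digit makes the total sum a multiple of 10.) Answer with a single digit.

Partial digits right→left: 1 2 8 0 3 6 0 9 3 9 5 8 8 9 4 0 1 9 8
Double every second digit counting from the check-digit position (so the 1st, 3rd, 5th, ... of the partial from the right).
  doubled (with −9 where >9): 2 7 6 0 6 1 7 8 2 7 → sum 46
  kept as-is: 2 0 6 9 9 8 9 0 9 → sum 52
Total = 46 + 52 = 98.
Check digit = (10 − (98 mod 10)) mod 10 = 2.

2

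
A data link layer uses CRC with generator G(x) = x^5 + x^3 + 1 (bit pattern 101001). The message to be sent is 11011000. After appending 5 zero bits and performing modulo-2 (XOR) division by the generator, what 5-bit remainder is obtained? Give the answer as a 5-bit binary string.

10110

Append 5 zeros: 1101100000000. Divide by 101001 (XOR where the leading bit is 1):
  pos 0: 110110 XOR 101001 = 011111
  pos 1: 111110 XOR 101001 = 010111
  pos 2: 101110 XOR 101001 = 000111
  pos 5: 111000 XOR 101001 = 010001
  pos 6: 100010 XOR 101001 = 001011
Remainder (last 5 bits) = 10110. This is the CRC / FCS.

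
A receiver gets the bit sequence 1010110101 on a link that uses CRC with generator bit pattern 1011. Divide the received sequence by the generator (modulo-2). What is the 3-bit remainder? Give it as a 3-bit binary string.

001

Modulo-2 division of 1010110101 by 1011:
  pos 0: 1010 XOR 1011 = 0001
  pos 3: 1110 XOR 1011 = 0101
  pos 4: 1011 XOR 1011 = 0000
Remainder = 001 (nonzero — an error is detected).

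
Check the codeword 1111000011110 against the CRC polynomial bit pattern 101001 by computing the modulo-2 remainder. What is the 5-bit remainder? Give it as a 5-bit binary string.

Modulo-2 division of 1111000011110 by 101001:
  pos 0: 111100 XOR 101001 = 010101
  pos 1: 101010 XOR 101001 = 000011
  pos 5: 110111 XOR 101001 = 011110
  pos 6: 111101 XOR 101001 = 010100
  pos 7: 101000 XOR 101001 = 000001
Remainder = 00001 (nonzero — an error is detected).

00001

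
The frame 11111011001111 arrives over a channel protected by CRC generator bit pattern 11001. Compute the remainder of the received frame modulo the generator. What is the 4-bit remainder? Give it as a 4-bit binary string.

Modulo-2 division of 11111011001111 by 11001:
  pos 0: 11111 XOR 11001 = 00110
  pos 2: 11001 XOR 11001 = 00000
  pos 7: 10011 XOR 11001 = 01010
  pos 8: 10101 XOR 11001 = 01100
  pos 9: 11001 XOR 11001 = 00000
Remainder = 0000 (zero — the frame passes the CRC check).

0000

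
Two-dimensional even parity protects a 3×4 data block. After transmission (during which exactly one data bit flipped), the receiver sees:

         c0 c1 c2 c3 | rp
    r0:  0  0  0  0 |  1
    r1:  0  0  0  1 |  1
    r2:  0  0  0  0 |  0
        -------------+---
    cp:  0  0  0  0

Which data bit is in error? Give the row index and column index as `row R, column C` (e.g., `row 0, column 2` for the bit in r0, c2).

Recompute each row's even parity and compare to rp:
  r0: data parity 0, sent rp 1 → mismatch
  r1: data parity 1, sent rp 1 → ok
  r2: data parity 0, sent rp 0 → ok
Recompute each column's even parity and compare to cp:
  c0: data parity 0, sent cp 0 → ok
  c1: data parity 0, sent cp 0 → ok
  c2: data parity 0, sent cp 0 → ok
  c3: data parity 1, sent cp 0 → mismatch
Exactly one row (r0) and one column (c3) fail → the flipped bit is at their intersection.

row 0, column 3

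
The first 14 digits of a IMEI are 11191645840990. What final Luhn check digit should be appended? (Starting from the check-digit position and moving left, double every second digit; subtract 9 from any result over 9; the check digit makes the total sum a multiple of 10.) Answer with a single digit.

4

Partial digits right→left: 0 9 9 0 4 8 5 4 6 1 9 1 1 1
Double every second digit counting from the check-digit position (so the 1st, 3rd, 5th, ... of the partial from the right).
  doubled (with −9 where >9): 0 9 8 1 3 9 2 → sum 32
  kept as-is: 9 0 8 4 1 1 1 → sum 24
Total = 32 + 24 = 56.
Check digit = (10 − (56 mod 10)) mod 10 = 4.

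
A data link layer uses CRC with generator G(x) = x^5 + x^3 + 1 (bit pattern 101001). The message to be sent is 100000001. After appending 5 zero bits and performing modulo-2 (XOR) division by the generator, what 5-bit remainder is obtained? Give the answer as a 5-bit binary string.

Append 5 zeros: 10000000100000. Divide by 101001 (XOR where the leading bit is 1):
  pos 0: 100000 XOR 101001 = 001001
  pos 2: 100100 XOR 101001 = 001101
  pos 4: 110110 XOR 101001 = 011111
  pos 5: 111110 XOR 101001 = 010111
  pos 6: 101110 XOR 101001 = 000111
Remainder (last 5 bits) = 11100. This is the CRC / FCS.

11100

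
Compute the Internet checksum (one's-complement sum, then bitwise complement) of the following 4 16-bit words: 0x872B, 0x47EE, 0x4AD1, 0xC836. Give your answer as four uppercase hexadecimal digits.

1DDE

One's-complement addition (fold any carry out of bit 15 back into bit 0):
  0x872B + 0x47EE = 0x0CF19
  0xCF19 + 0x4AD1 = 0x119EA → wrap carry → 0x19EB
  0x19EB + 0xC836 = 0x0E221
One's-complement sum = 0xE221.
Checksum = ~0xE221 & 0xFFFF = 0x1DDE.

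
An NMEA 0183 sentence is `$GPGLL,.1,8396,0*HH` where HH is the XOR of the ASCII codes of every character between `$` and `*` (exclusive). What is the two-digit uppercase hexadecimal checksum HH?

57

XOR the ASCII codes of the payload characters:
  'G' = 0x47 → acc = 0x47
  'P' = 0x50 → acc = 0x17
  'G' = 0x47 → acc = 0x50
  'L' = 0x4C → acc = 0x1C
  'L' = 0x4C → acc = 0x50
  ',' = 0x2C → acc = 0x7C
  '.' = 0x2E → acc = 0x52
  '1' = 0x31 → acc = 0x63
  ',' = 0x2C → acc = 0x4F
  '8' = 0x38 → acc = 0x77
  '3' = 0x33 → acc = 0x44
  '9' = 0x39 → acc = 0x7D
  '6' = 0x36 → acc = 0x4B
  ',' = 0x2C → acc = 0x67
  '0' = 0x30 → acc = 0x57
Checksum = 0x57.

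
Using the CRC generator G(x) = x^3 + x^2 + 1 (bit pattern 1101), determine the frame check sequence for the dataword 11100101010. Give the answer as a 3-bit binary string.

Append 3 zeros: 11100101010000. Divide by 1101 (XOR where the leading bit is 1):
  pos 0: 1110 XOR 1101 = 0011
  pos 2: 1101 XOR 1101 = 0000
  pos 7: 1010 XOR 1101 = 0111
  pos 8: 1110 XOR 1101 = 0011
  pos 10: 1100 XOR 1101 = 0001
Remainder (last 3 bits) = 001. This is the CRC / FCS.

001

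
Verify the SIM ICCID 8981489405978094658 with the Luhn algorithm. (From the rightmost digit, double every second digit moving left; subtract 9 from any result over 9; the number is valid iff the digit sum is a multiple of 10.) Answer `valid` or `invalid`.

valid

From the right, keep odd positions and double even positions (subtract 9 from any doubled value over 9):
  doubled (positions 2,4,...): 1 8 0 5 1 8 7 2 9 → sum 41
  kept (positions 1,3,...): 8 6 9 8 9 0 9 4 8 8 → sum 69
Total = 110.
110 mod 10 = 0, so the number is valid.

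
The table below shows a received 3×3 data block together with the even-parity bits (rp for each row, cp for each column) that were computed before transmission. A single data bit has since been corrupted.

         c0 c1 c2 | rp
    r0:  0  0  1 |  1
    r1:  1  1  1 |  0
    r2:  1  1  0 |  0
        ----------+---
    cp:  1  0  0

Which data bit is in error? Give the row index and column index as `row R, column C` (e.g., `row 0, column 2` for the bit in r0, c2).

row 1, column 0

Recompute each row's even parity and compare to rp:
  r0: data parity 1, sent rp 1 → ok
  r1: data parity 1, sent rp 0 → mismatch
  r2: data parity 0, sent rp 0 → ok
Recompute each column's even parity and compare to cp:
  c0: data parity 0, sent cp 1 → mismatch
  c1: data parity 0, sent cp 0 → ok
  c2: data parity 0, sent cp 0 → ok
Exactly one row (r1) and one column (c0) fail → the flipped bit is at their intersection.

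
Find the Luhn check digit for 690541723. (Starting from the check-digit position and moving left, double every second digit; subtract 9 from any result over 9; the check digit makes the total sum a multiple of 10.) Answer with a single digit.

Partial digits right→left: 3 2 7 1 4 5 0 9 6
Double every second digit counting from the check-digit position (so the 1st, 3rd, 5th, ... of the partial from the right).
  doubled (with −9 where >9): 6 5 8 0 3 → sum 22
  kept as-is: 2 1 5 9 → sum 17
Total = 22 + 17 = 39.
Check digit = (10 − (39 mod 10)) mod 10 = 1.

1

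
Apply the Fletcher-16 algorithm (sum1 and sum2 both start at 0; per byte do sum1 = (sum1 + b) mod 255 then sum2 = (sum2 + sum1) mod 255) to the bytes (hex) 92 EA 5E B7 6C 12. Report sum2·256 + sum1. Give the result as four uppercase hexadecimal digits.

Running sums (mod 255):
  after byte 0 (92): sum1=146, sum2=146
  after byte 1 (EA): sum1=125, sum2=16
  after byte 2 (5E): sum1=219, sum2=235
  after byte 3 (B7): sum1=147, sum2=127
  after byte 4 (6C): sum1=0, sum2=127
  after byte 5 (12): sum1=18, sum2=145
Checksum = sum2·256 + sum1 = 145·256 + 18 = 37138 = 0x9112.

9112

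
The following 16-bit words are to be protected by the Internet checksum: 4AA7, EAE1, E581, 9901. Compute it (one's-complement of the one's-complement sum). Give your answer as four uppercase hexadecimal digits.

One's-complement addition (fold any carry out of bit 15 back into bit 0):
  0x4AA7 + 0xEAE1 = 0x13588 → wrap carry → 0x3589
  0x3589 + 0xE581 = 0x11B0A → wrap carry → 0x1B0B
  0x1B0B + 0x9901 = 0x0B40C
One's-complement sum = 0xB40C.
Checksum = ~0xB40C & 0xFFFF = 0x4BF3.

4BF3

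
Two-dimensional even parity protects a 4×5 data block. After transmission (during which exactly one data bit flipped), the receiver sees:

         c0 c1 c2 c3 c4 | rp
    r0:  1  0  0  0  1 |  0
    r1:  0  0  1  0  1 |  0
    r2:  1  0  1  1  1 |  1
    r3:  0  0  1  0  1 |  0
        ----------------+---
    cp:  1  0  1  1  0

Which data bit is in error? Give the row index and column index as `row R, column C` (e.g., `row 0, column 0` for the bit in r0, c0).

Recompute each row's even parity and compare to rp:
  r0: data parity 0, sent rp 0 → ok
  r1: data parity 0, sent rp 0 → ok
  r2: data parity 0, sent rp 1 → mismatch
  r3: data parity 0, sent rp 0 → ok
Recompute each column's even parity and compare to cp:
  c0: data parity 0, sent cp 1 → mismatch
  c1: data parity 0, sent cp 0 → ok
  c2: data parity 1, sent cp 1 → ok
  c3: data parity 1, sent cp 1 → ok
  c4: data parity 0, sent cp 0 → ok
Exactly one row (r2) and one column (c0) fail → the flipped bit is at their intersection.

row 2, column 0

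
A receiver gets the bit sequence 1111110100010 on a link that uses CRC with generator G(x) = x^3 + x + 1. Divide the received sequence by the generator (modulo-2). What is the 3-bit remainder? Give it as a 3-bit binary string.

000

Modulo-2 division of 1111110100010 by 1011:
  pos 0: 1111 XOR 1011 = 0100
  pos 1: 1001 XOR 1011 = 0010
  pos 3: 1010 XOR 1011 = 0001
  pos 6: 1100 XOR 1011 = 0111
  pos 7: 1110 XOR 1011 = 0101
  pos 8: 1011 XOR 1011 = 0000
Remainder = 000 (zero — the frame passes the CRC check).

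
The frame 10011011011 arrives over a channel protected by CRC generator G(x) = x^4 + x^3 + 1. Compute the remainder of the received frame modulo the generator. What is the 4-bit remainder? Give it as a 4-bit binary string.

Modulo-2 division of 10011011011 by 11001:
  pos 0: 10011 XOR 11001 = 01010
  pos 1: 10100 XOR 11001 = 01101
  pos 2: 11011 XOR 11001 = 00010
  pos 5: 10101 XOR 11001 = 01100
  pos 6: 11001 XOR 11001 = 00000
Remainder = 0000 (zero — the frame passes the CRC check).

0000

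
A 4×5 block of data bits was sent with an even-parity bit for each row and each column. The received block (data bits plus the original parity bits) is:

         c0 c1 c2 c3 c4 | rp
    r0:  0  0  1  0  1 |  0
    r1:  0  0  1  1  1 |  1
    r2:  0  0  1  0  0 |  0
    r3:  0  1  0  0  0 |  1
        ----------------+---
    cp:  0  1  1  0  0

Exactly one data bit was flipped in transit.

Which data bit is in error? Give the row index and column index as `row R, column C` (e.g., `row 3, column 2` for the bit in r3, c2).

row 2, column 3

Recompute each row's even parity and compare to rp:
  r0: data parity 0, sent rp 0 → ok
  r1: data parity 1, sent rp 1 → ok
  r2: data parity 1, sent rp 0 → mismatch
  r3: data parity 1, sent rp 1 → ok
Recompute each column's even parity and compare to cp:
  c0: data parity 0, sent cp 0 → ok
  c1: data parity 1, sent cp 1 → ok
  c2: data parity 1, sent cp 1 → ok
  c3: data parity 1, sent cp 0 → mismatch
  c4: data parity 0, sent cp 0 → ok
Exactly one row (r2) and one column (c3) fail → the flipped bit is at their intersection.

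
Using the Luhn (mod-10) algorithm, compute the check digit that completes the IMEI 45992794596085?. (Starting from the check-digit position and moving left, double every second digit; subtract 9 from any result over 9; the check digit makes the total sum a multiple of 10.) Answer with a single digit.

Partial digits right→left: 5 8 0 6 9 5 4 9 7 2 9 9 5 4
Double every second digit counting from the check-digit position (so the 1st, 3rd, 5th, ... of the partial from the right).
  doubled (with −9 where >9): 1 0 9 8 5 9 1 → sum 33
  kept as-is: 8 6 5 9 2 9 4 → sum 43
Total = 33 + 43 = 76.
Check digit = (10 − (76 mod 10)) mod 10 = 4.

4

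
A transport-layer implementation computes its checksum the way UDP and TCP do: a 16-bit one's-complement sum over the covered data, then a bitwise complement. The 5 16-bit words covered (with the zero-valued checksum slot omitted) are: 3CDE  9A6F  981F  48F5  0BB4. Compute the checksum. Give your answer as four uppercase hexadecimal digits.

3BE9

One's-complement addition (fold any carry out of bit 15 back into bit 0):
  0x3CDE + 0x9A6F = 0x0D74D
  0xD74D + 0x981F = 0x16F6C → wrap carry → 0x6F6D
  0x6F6D + 0x48F5 = 0x0B862
  0xB862 + 0x0BB4 = 0x0C416
One's-complement sum = 0xC416.
Checksum = ~0xC416 & 0xFFFF = 0x3BE9.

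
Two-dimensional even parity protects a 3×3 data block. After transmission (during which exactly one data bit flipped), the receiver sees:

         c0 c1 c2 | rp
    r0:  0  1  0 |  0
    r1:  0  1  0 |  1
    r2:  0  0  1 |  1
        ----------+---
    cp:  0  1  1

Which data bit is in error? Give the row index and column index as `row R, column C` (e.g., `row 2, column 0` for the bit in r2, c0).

Recompute each row's even parity and compare to rp:
  r0: data parity 1, sent rp 0 → mismatch
  r1: data parity 1, sent rp 1 → ok
  r2: data parity 1, sent rp 1 → ok
Recompute each column's even parity and compare to cp:
  c0: data parity 0, sent cp 0 → ok
  c1: data parity 0, sent cp 1 → mismatch
  c2: data parity 1, sent cp 1 → ok
Exactly one row (r0) and one column (c1) fail → the flipped bit is at their intersection.

row 0, column 1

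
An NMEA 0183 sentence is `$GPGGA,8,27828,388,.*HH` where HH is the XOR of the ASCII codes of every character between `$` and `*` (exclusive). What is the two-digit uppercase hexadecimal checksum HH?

XOR the ASCII codes of the payload characters:
  'G' = 0x47 → acc = 0x47
  'P' = 0x50 → acc = 0x17
  'G' = 0x47 → acc = 0x50
  'G' = 0x47 → acc = 0x17
  'A' = 0x41 → acc = 0x56
  ',' = 0x2C → acc = 0x7A
  '8' = 0x38 → acc = 0x42
  ',' = 0x2C → acc = 0x6E
  '2' = 0x32 → acc = 0x5C
  '7' = 0x37 → acc = 0x6B
  '8' = 0x38 → acc = 0x53
  '2' = 0x32 → acc = 0x61
  '8' = 0x38 → acc = 0x59
  ',' = 0x2C → acc = 0x75
  '3' = 0x33 → acc = 0x46
  '8' = 0x38 → acc = 0x7E
  '8' = 0x38 → acc = 0x46
  ',' = 0x2C → acc = 0x6A
  '.' = 0x2E → acc = 0x44
Checksum = 0x44.

44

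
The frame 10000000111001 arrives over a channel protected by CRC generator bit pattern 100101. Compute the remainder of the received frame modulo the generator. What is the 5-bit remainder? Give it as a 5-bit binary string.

00000

Modulo-2 division of 10000000111001 by 100101:
  pos 0: 100000 XOR 100101 = 000101
  pos 3: 101001 XOR 100101 = 001100
  pos 5: 110011 XOR 100101 = 010110
  pos 6: 101100 XOR 100101 = 001001
  pos 8: 100101 XOR 100101 = 000000
Remainder = 00000 (zero — the frame passes the CRC check).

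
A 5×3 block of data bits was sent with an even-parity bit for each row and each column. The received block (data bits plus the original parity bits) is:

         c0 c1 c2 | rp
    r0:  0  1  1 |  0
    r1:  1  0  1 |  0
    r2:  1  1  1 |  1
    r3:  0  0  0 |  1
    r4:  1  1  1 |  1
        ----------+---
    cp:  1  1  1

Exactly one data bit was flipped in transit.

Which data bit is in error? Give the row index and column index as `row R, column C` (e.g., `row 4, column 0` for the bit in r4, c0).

row 3, column 2

Recompute each row's even parity and compare to rp:
  r0: data parity 0, sent rp 0 → ok
  r1: data parity 0, sent rp 0 → ok
  r2: data parity 1, sent rp 1 → ok
  r3: data parity 0, sent rp 1 → mismatch
  r4: data parity 1, sent rp 1 → ok
Recompute each column's even parity and compare to cp:
  c0: data parity 1, sent cp 1 → ok
  c1: data parity 1, sent cp 1 → ok
  c2: data parity 0, sent cp 1 → mismatch
Exactly one row (r3) and one column (c2) fail → the flipped bit is at their intersection.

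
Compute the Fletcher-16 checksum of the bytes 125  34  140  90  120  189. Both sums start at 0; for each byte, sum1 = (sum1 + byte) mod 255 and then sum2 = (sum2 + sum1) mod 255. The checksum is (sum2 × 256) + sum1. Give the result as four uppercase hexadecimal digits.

Running sums (mod 255):
  after byte 0 (125): sum1=125, sum2=125
  after byte 1 (34): sum1=159, sum2=29
  after byte 2 (140): sum1=44, sum2=73
  after byte 3 (90): sum1=134, sum2=207
  after byte 4 (120): sum1=254, sum2=206
  after byte 5 (189): sum1=188, sum2=139
Checksum = sum2·256 + sum1 = 139·256 + 188 = 35772 = 0x8BBC.

8BBC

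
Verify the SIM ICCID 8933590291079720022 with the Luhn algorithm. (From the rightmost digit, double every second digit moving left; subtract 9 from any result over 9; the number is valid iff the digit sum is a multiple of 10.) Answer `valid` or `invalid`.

invalid

From the right, keep odd positions and double even positions (subtract 9 from any doubled value over 9):
  doubled (positions 2,4,...): 4 0 5 5 2 4 9 6 9 → sum 44
  kept (positions 1,3,...): 2 0 2 9 0 9 0 5 3 8 → sum 38
Total = 82.
82 mod 10 = 2, so the number is invalid.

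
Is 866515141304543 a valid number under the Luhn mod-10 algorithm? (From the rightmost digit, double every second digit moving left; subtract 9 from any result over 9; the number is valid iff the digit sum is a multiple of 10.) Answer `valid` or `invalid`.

From the right, keep odd positions and double even positions (subtract 9 from any doubled value over 9):
  doubled (positions 2,4,...): 8 8 6 8 1 1 3 → sum 35
  kept (positions 1,3,...): 3 5 0 1 1 1 6 8 → sum 25
Total = 60.
60 mod 10 = 0, so the number is valid.

valid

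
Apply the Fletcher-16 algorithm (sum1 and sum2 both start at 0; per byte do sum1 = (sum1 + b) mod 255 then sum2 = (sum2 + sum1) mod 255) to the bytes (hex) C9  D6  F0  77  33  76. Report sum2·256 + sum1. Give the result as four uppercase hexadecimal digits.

Running sums (mod 255):
  after byte 0 (C9): sum1=201, sum2=201
  after byte 1 (D6): sum1=160, sum2=106
  after byte 2 (F0): sum1=145, sum2=251
  after byte 3 (77): sum1=9, sum2=5
  after byte 4 (33): sum1=60, sum2=65
  after byte 5 (76): sum1=178, sum2=243
Checksum = sum2·256 + sum1 = 243·256 + 178 = 62386 = 0xF3B2.

F3B2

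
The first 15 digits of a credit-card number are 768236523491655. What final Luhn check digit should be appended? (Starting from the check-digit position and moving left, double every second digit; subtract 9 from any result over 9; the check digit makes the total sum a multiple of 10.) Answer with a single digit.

6

Partial digits right→left: 5 5 6 1 9 4 3 2 5 6 3 2 8 6 7
Double every second digit counting from the check-digit position (so the 1st, 3rd, 5th, ... of the partial from the right).
  doubled (with −9 where >9): 1 3 9 6 1 6 7 5 → sum 38
  kept as-is: 5 1 4 2 6 2 6 → sum 26
Total = 38 + 26 = 64.
Check digit = (10 − (64 mod 10)) mod 10 = 6.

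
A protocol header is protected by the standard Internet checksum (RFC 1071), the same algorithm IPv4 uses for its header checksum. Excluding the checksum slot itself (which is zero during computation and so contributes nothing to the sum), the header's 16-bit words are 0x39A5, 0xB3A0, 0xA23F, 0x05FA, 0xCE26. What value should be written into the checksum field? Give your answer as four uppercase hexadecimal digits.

One's-complement addition (fold any carry out of bit 15 back into bit 0):
  0x39A5 + 0xB3A0 = 0x0ED45
  0xED45 + 0xA23F = 0x18F84 → wrap carry → 0x8F85
  0x8F85 + 0x05FA = 0x0957F
  0x957F + 0xCE26 = 0x163A5 → wrap carry → 0x63A6
One's-complement sum = 0x63A6.
Checksum = ~0x63A6 & 0xFFFF = 0x9C59.

9C59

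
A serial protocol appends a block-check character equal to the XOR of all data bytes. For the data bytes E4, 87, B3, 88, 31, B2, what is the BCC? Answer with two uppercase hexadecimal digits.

XOR the bytes together:
  start with 0xE4
  0xE4 ⊕ 0x87 = 0x63
  0x63 ⊕ 0xB3 = 0xD0
  0xD0 ⊕ 0x88 = 0x58
  0x58 ⊕ 0x31 = 0x69
  0x69 ⊕ 0xB2 = 0xDB

DB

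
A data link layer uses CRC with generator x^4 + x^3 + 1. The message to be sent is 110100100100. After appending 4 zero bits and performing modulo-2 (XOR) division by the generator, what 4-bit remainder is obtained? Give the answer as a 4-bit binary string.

0100

Append 4 zeros: 1101001001000000. Divide by 11001 (XOR where the leading bit is 1):
  pos 0: 11010 XOR 11001 = 00011
  pos 3: 11010 XOR 11001 = 00011
  pos 6: 11010 XOR 11001 = 00011
  pos 9: 11000 XOR 11001 = 00001
Remainder (last 4 bits) = 0100. This is the CRC / FCS.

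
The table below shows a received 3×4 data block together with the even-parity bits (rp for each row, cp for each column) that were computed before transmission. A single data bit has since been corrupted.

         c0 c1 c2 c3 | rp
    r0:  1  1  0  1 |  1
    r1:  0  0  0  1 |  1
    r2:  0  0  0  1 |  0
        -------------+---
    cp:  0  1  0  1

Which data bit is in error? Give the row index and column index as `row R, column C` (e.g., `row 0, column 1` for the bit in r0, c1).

row 2, column 0

Recompute each row's even parity and compare to rp:
  r0: data parity 1, sent rp 1 → ok
  r1: data parity 1, sent rp 1 → ok
  r2: data parity 1, sent rp 0 → mismatch
Recompute each column's even parity and compare to cp:
  c0: data parity 1, sent cp 0 → mismatch
  c1: data parity 1, sent cp 1 → ok
  c2: data parity 0, sent cp 0 → ok
  c3: data parity 1, sent cp 1 → ok
Exactly one row (r2) and one column (c0) fail → the flipped bit is at their intersection.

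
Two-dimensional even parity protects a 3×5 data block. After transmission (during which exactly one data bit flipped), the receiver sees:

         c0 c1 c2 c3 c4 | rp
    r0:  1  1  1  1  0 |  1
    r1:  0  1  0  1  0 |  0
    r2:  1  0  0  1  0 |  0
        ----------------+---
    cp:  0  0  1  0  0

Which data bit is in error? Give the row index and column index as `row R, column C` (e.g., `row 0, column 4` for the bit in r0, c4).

Recompute each row's even parity and compare to rp:
  r0: data parity 0, sent rp 1 → mismatch
  r1: data parity 0, sent rp 0 → ok
  r2: data parity 0, sent rp 0 → ok
Recompute each column's even parity and compare to cp:
  c0: data parity 0, sent cp 0 → ok
  c1: data parity 0, sent cp 0 → ok
  c2: data parity 1, sent cp 1 → ok
  c3: data parity 1, sent cp 0 → mismatch
  c4: data parity 0, sent cp 0 → ok
Exactly one row (r0) and one column (c3) fail → the flipped bit is at their intersection.

row 0, column 3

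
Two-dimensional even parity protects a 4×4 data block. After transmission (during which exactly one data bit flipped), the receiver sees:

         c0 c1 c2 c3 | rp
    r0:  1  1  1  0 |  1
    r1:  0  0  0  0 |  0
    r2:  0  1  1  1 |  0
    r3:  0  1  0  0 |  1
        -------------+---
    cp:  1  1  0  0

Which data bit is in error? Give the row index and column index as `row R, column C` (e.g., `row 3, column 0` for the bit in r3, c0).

Recompute each row's even parity and compare to rp:
  r0: data parity 1, sent rp 1 → ok
  r1: data parity 0, sent rp 0 → ok
  r2: data parity 1, sent rp 0 → mismatch
  r3: data parity 1, sent rp 1 → ok
Recompute each column's even parity and compare to cp:
  c0: data parity 1, sent cp 1 → ok
  c1: data parity 1, sent cp 1 → ok
  c2: data parity 0, sent cp 0 → ok
  c3: data parity 1, sent cp 0 → mismatch
Exactly one row (r2) and one column (c3) fail → the flipped bit is at their intersection.

row 2, column 3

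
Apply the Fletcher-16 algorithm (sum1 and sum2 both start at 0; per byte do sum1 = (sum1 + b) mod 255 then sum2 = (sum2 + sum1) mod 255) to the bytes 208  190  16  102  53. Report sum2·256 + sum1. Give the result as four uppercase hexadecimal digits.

413B

Running sums (mod 255):
  after byte 0 (208): sum1=208, sum2=208
  after byte 1 (190): sum1=143, sum2=96
  after byte 2 (16): sum1=159, sum2=0
  after byte 3 (102): sum1=6, sum2=6
  after byte 4 (53): sum1=59, sum2=65
Checksum = sum2·256 + sum1 = 65·256 + 59 = 16699 = 0x413B.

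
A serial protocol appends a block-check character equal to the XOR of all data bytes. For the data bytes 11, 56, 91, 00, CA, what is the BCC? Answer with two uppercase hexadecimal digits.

XOR the bytes together:
  start with 0x11
  0x11 ⊕ 0x56 = 0x47
  0x47 ⊕ 0x91 = 0xD6
  0xD6 ⊕ 0x00 = 0xD6
  0xD6 ⊕ 0xCA = 0x1C

1C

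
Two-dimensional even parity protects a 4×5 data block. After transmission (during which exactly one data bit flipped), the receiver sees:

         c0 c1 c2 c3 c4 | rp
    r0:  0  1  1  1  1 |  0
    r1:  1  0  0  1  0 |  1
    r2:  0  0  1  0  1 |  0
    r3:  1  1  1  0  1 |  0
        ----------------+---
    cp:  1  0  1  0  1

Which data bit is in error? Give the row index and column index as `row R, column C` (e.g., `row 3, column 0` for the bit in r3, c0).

Recompute each row's even parity and compare to rp:
  r0: data parity 0, sent rp 0 → ok
  r1: data parity 0, sent rp 1 → mismatch
  r2: data parity 0, sent rp 0 → ok
  r3: data parity 0, sent rp 0 → ok
Recompute each column's even parity and compare to cp:
  c0: data parity 0, sent cp 1 → mismatch
  c1: data parity 0, sent cp 0 → ok
  c2: data parity 1, sent cp 1 → ok
  c3: data parity 0, sent cp 0 → ok
  c4: data parity 1, sent cp 1 → ok
Exactly one row (r1) and one column (c0) fail → the flipped bit is at their intersection.

row 1, column 0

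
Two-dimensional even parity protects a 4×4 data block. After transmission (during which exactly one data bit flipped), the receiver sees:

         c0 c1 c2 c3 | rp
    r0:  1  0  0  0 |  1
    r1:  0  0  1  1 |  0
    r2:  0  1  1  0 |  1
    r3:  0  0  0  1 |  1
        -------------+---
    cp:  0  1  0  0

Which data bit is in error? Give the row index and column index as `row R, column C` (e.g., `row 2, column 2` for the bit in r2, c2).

row 2, column 0

Recompute each row's even parity and compare to rp:
  r0: data parity 1, sent rp 1 → ok
  r1: data parity 0, sent rp 0 → ok
  r2: data parity 0, sent rp 1 → mismatch
  r3: data parity 1, sent rp 1 → ok
Recompute each column's even parity and compare to cp:
  c0: data parity 1, sent cp 0 → mismatch
  c1: data parity 1, sent cp 1 → ok
  c2: data parity 0, sent cp 0 → ok
  c3: data parity 0, sent cp 0 → ok
Exactly one row (r2) and one column (c0) fail → the flipped bit is at their intersection.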